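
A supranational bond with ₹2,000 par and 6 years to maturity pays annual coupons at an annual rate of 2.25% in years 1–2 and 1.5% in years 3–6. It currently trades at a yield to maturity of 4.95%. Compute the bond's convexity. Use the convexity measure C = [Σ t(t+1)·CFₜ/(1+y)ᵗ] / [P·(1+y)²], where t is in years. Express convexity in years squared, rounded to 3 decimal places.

With y = 0.0495:
  t   CF        PV=CF/(1+0.0495)^t    t·PV        t(t+1)·PV
  1        45.00        42.8776        42.8776          85.7551
  2        45.00        40.8552        81.7105         245.1314
  3        30.00        25.9522        77.8566         311.4262
  4        30.00        24.7281        98.9126         494.5628
  5        30.00        23.5618       117.8092         706.8549
  6     2,030.00     1,519.1525     9,114.9152      63,804.4061
  Σ                  1,677.1275     9,534.0815      65,648.1366
P = 1,677.1275.
Convexity = Σ t(t+1)·PV / [P·(1+y)²] = 65,648.1366 / (1,677.1275 × 1.101450) = 35.53787.

35.538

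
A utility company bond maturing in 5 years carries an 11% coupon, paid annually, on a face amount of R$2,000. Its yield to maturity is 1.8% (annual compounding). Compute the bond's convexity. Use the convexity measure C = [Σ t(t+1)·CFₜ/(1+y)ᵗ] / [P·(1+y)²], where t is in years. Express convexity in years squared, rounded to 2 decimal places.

23.25

With y = 0.018:
  t   CF        PV=CF/(1+0.018)^t    t·PV        t(t+1)·PV
  1       220.00       216.1100       216.1100         432.2200
  2       220.00       212.2888       424.5776       1,273.7329
  3       220.00       208.5352       625.6056       2,502.4222
  4       220.00       204.8479       819.3917       4,096.9585
  5     2,220.00     2,030.5519    10,152.7593      60,916.5556
  Σ                  2,872.3338    12,238.4442      69,221.8893
P = 2,872.3338.
Convexity = Σ t(t+1)·PV / [P·(1+y)²] = 69,221.8893 / (2,872.3338 × 1.036324) = 23.25482.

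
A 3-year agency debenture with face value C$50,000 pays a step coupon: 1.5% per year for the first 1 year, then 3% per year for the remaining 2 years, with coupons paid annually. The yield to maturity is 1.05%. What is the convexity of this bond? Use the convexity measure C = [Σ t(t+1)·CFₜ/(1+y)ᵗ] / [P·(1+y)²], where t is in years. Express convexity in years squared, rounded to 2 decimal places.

With y = 0.0105:
  t   CF        PV=CF/(1+0.0105)^t    t·PV        t(t+1)·PV
  1       750.00       742.2068       742.2068       1,484.4137
  2     1,500.00     1,468.9893     2,937.9785       8,813.9356
  3    51,500.00    49,911.2303   149,733.6910     598,934.7639
  Σ                 52,122.4264   153,413.8763     609,233.1132
P = 52,122.4264.
Convexity = Σ t(t+1)·PV / [P·(1+y)²] = 609,233.1132 / (52,122.4264 × 1.021110) = 11.44686.

11.45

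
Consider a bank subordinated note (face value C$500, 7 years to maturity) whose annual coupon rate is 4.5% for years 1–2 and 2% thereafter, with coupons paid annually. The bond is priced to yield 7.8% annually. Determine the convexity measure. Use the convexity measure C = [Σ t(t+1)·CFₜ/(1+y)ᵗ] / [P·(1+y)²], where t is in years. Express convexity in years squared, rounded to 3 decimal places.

With y = 0.078:
  t   CF        PV=CF/(1+0.078)^t    t·PV        t(t+1)·PV
  1        22.50        20.8720        20.8720          41.7440
  2        22.50        19.3618        38.7235         116.1706
  3        10.00         7.9826        23.9478          95.7911
  4        10.00         7.4050        29.6200         148.1000
  5        10.00         6.8692        34.3460         206.0760
  6        10.00         6.3722        38.2330         267.6312
  7       510.00       301.4664     2,110.2645      16,882.1159
  Σ                    370.3291     2,296.0068      17,757.6287
P = 370.3291.
Convexity = Σ t(t+1)·PV / [P·(1+y)²] = 17,757.6287 / (370.3291 × 1.162084) = 41.26289.

41.263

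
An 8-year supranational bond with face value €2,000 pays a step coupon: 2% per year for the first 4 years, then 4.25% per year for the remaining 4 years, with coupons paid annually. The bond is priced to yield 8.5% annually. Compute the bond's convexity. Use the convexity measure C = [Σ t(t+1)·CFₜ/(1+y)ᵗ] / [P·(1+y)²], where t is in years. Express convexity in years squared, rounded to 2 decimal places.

53.18

With y = 0.085:
  t   CF        PV=CF/(1+0.085)^t    t·PV        t(t+1)·PV
  1        40.00        36.8664        36.8664          73.7327
  2        40.00        33.9782        67.9564         203.8693
  3        40.00        31.3163        93.9490         375.7959
  4        40.00        28.8630       115.4519         577.2594
  5        85.00        56.5289       282.6443       1,695.8658
  6        85.00        52.1003       312.6020       2,188.2140
  7        85.00        48.0187       336.1312       2,689.0494
  8     2,085.00     1,085.5958     8,684.7664      78,162.8975
  Σ                  1,373.2676     9,930.3675      85,966.6840
P = 1,373.2676.
Convexity = Σ t(t+1)·PV / [P·(1+y)²] = 85,966.6840 / (1,373.2676 × 1.177225) = 53.17598.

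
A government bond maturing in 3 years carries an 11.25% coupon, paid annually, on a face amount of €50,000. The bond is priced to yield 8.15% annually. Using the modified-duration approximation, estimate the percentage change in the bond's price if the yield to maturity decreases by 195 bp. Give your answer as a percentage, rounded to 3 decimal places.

+4.901%

Periodic yield y = 0.0815. Modified duration first:
  t   CF        PV=CF/(1+0.0815)^t    t·PV
  1     5,625.00     5,201.1096     5,201.1096
  2     5,625.00     4,809.1628     9,618.3256
  3    55,625.00    43,973.4411   131,920.3234
  Σ                 53,983.7135   146,739.7586
P = 53,983.7135; D_Mac = 2.71822 yrs; D_mod = 2.71822/(1+0.0815) = 2.51338 yrs.
ΔP/P ≈ -D_mod · Δy = -2.51338 × (-0.0195) = +0.049011 = +4.9011%.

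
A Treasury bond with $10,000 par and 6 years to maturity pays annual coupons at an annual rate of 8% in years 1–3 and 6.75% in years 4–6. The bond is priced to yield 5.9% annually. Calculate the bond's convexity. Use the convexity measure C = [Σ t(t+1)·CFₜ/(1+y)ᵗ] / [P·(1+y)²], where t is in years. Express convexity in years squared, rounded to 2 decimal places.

With y = 0.059:
  t   CF        PV=CF/(1+0.059)^t    t·PV        t(t+1)·PV
  1       800.00       755.4297       755.4297       1,510.8593
  2       800.00       713.3424     1,426.6849       4,280.0547
  3       800.00       673.6000     2,020.8001       8,083.2005
  4       675.00       536.6856     2,146.7423      10,733.7117
  5       675.00       506.7853     2,533.9263      15,203.5577
  6    10,675.00     7,568.1917    45,409.1501     317,864.0506
  Σ                 10,754.0347    54,292.7334     357,675.4346
P = 10,754.0347.
Convexity = Σ t(t+1)·PV / [P·(1+y)²] = 357,675.4346 / (10,754.0347 × 1.121481) = 29.65690.

29.66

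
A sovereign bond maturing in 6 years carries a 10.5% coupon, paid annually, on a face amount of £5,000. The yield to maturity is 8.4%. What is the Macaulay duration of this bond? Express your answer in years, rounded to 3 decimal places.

Periodic yield y = 0.084. Discount each cash flow and weight by its year:
  t   CF        PV=CF/(1+0.084)^t    t·PV
  1       525.00       484.3173       484.3173
  2       525.00       446.7872       893.5744
  3       525.00       412.1653     1,236.4960
  4       525.00       380.2263     1,520.9053
  5       525.00       350.7623     1,753.8114
  6     5,525.00     3,405.3095    20,431.8570
  Σ                  5,479.5680    26,320.9614
Price P = Σ PV = 5,479.5680.
Macaulay duration = Σ(t·PV) / P = 26,320.9614 / 5,479.5680 = 4.80347 years.

4.803 years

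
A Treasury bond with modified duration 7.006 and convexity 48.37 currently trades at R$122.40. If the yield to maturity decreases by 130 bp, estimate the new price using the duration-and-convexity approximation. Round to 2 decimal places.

R$134.05

Duration effect: -D_mod·Δy = -7.006 × (-0.013) = +0.091078
Convexity effect: ½·C·(Δy)² = 0.5 × 48.37 × (-0.013)² = +0.004087265
ΔP/P ≈ +0.091078 + 0.004087265 = +0.095165265
New price ≈ 122.40 × (1 + 0.095165265) = 134.048228436.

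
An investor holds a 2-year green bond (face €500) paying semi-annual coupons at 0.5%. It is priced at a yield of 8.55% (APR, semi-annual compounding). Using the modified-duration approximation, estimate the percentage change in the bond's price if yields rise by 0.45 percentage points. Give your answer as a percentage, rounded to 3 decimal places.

Periodic yield y = 0.04275. Modified duration first:
  t   CF        PV=CF/(1+0.04275)^t    t·PV
  1         1.25         1.1988         1.1988
  2         1.25         1.1496         2.2992
  3         1.25         1.1025         3.3074
  4       501.25       423.9685     1,695.8740
  Σ                    427.4193     1,702.6794
P = 427.4193; D_Mac = 3.98363 half-year periods = 1.99181 yrs; D_mod = 1.99181/(1+0.04275) = 1.91015 yrs.
ΔP/P ≈ -D_mod · Δy = -1.91015 × (+0.0045) = -0.008596 = -0.8596%.

-0.860%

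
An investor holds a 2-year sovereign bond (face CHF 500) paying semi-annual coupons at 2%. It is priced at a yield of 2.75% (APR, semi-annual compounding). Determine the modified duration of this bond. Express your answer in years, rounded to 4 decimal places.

Periodic yield y = 0.01375. First find Macaulay duration:
  t   CF        PV=CF/(1+0.01375)^t    t·PV
  1         5.00         4.9322         4.9322
  2         5.00         4.8653         9.7306
  3         5.00         4.7993        14.3979
  4       505.00       478.1541     1,912.6165
  Σ                    492.7509     1,941.6771
P = 492.7509; Macaulay duration = 1,941.6771 / 492.7509 = 3.94048 half-year periods = 1.97024 years.
Modified duration = D_Mac / (1 + y) = 1.97024 / 1.01375 = 1.94352 years.

1.9435 years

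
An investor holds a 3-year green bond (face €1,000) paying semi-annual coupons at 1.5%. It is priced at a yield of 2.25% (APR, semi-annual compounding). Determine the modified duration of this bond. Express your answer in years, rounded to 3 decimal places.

2.911 years

Periodic yield y = 0.01125. First find Macaulay duration:
  t   CF        PV=CF/(1+0.01125)^t    t·PV
  1         7.50         7.4166         7.4166
  2         7.50         7.3341        14.6681
  3         7.50         7.2525        21.7574
  4         7.50         7.1718        28.6871
  5         7.50         7.0920        35.4600
  6     1,007.50       942.0932     5,652.5589
  Σ                    978.3600     5,760.5481
P = 978.3600; Macaulay duration = 5,760.5481 / 978.3600 = 5.88796 half-year periods = 2.94398 years.
Modified duration = D_Mac / (1 + y) = 2.94398 / 1.01125 = 2.91123 years.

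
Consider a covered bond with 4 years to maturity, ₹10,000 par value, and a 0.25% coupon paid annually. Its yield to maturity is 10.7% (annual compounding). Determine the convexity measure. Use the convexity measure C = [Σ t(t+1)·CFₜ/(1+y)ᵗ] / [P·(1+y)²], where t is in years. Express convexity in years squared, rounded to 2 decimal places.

With y = 0.107:
  t   CF        PV=CF/(1+0.107)^t    t·PV        t(t+1)·PV
  1        25.00        22.5836        22.5836          45.1671
  2        25.00        20.4007        40.8014         122.4041
  3        25.00        18.4288        55.2864         221.1456
  4    10,025.00     6,675.6552    26,702.6208     133,513.1042
  Σ                  6,737.0683    26,821.2922     133,901.8211
P = 6,737.0683.
Convexity = Σ t(t+1)·PV / [P·(1+y)²] = 133,901.8211 / (6,737.0683 × 1.225449) = 16.21886.

16.22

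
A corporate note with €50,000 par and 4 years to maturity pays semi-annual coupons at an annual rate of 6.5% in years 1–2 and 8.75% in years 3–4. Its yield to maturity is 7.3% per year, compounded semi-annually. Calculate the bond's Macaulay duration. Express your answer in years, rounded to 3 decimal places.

3.567 years

Periodic yield y = 0.0365. Discount each cash flow and weight by its period:
  t   CF        PV=CF/(1+0.0365)^t    t·PV
  1     1,625.00     1,567.7762     1,567.7762
  2     1,625.00     1,512.5675     3,025.1349
  3     1,625.00     1,459.3029     4,377.9087
  4     1,625.00     1,407.9140     5,631.6562
  5     2,187.50     1,828.5276     9,142.6382
  6     2,187.50     1,764.1367    10,584.8199
  7     2,187.50     1,702.0132    11,914.0922
  8    52,187.50    39,175.2739   313,402.1911
  Σ                 50,417.5119   359,646.2173
Price P = Σ PV = 50,417.5119.
Macaulay duration = Σ(t·PV) / P = 359,646.2173 / 50,417.5119 = 7.13336 half-year periods.
In years: 7.13336 / 2 = 3.56668 years.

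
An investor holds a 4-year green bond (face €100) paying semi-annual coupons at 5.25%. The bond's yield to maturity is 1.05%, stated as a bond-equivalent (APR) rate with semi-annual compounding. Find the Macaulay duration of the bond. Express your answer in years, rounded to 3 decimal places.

3.689 years

Periodic yield y = 0.00525. Discount each cash flow and weight by its period:
  t   CF        PV=CF/(1+0.00525)^t    t·PV
  1        2.625         2.6113         2.6113
  2        2.625         2.5977         5.1953
  3        2.625         2.5841         7.7523
  4        2.625         2.5706        10.2824
  5        2.625         2.5572        12.7858
  6        2.625         2.5438        15.2629
  7        2.625         2.5305        17.7137
  8      102.625        98.4148       787.3186
  Σ                    116.4099       858.9222
Price P = Σ PV = 116.4099.
Macaulay duration = Σ(t·PV) / P = 858.9222 / 116.4099 = 7.37843 half-year periods.
In years: 7.37843 / 2 = 3.68921 years.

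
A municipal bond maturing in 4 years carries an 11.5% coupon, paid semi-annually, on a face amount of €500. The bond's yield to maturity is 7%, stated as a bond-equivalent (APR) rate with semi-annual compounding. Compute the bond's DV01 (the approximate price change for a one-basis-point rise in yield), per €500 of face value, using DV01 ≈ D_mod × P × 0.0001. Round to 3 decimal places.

Periodic yield y = 0.035.
  t   CF        PV=CF/(1+0.035)^t    t·PV
  1        28.75        27.7778        27.7778
  2        28.75        26.8384        53.6769
  3        28.75        25.9309        77.7926
  4        28.75        25.0540       100.2159
  5        28.75        24.2067       121.0336
  6        28.75        23.3881       140.3289
  7        28.75        22.5972       158.1807
  8       528.75       401.5389     3,212.3109
  Σ                    577.3320     3,891.3171
P = 577.3320; D_Mac = 6.74017 half-year periods = 3.37009 yrs; D_mod = 3.25612 yrs.
DV01 ≈ 3.25612 × 577.3320 × 0.0001 = 0.187986.

€0.188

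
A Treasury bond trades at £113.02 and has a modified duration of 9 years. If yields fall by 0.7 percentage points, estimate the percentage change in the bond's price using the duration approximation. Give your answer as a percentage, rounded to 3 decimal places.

Duration approximation: ΔP/P ≈ -D_mod · Δy = -9 × (-0.007) = +0.063000.
As a percentage: +6.3000%.

+6.300%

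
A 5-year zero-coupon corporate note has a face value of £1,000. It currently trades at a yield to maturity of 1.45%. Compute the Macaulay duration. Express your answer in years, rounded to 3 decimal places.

5.000 years

A zero-coupon bond has a single cash flow at maturity, so its Macaulay duration equals its maturity: 5 years.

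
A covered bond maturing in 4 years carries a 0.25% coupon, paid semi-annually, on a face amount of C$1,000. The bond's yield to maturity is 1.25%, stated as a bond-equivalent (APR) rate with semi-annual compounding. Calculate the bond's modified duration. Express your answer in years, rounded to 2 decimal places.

Periodic yield y = 0.00625. First find Macaulay duration:
  t   CF        PV=CF/(1+0.00625)^t    t·PV
  1         1.25         1.2422         1.2422
  2         1.25         1.2345         2.4690
  3         1.25         1.2269         3.6806
  4         1.25         1.2192         4.8769
  5         1.25         1.2117         6.0583
  6         1.25         1.2041         7.2248
  7         1.25         1.1967         8.3766
  8     1,001.25       952.5667     7,620.5334
  Σ                    961.1020     7,654.4618
P = 961.1020; Macaulay duration = 7,654.4618 / 961.1020 = 7.96426 half-year periods = 3.98213 years.
Modified duration = D_Mac / (1 + y) = 3.98213 / 1.00625 = 3.95739 years.

3.96 years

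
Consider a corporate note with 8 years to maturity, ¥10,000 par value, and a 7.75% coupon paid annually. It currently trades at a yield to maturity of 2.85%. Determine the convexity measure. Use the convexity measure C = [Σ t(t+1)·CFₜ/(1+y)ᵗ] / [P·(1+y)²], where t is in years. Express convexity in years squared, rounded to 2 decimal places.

51.35

With y = 0.0285:
  t   CF        PV=CF/(1+0.0285)^t    t·PV        t(t+1)·PV
  1       775.00       753.5246       753.5246       1,507.0491
  2       775.00       732.6442     1,465.2884       4,395.8651
  3       775.00       712.3424     2,137.0273       8,548.1092
  4       775.00       692.6032     2,770.4130      13,852.0648
  5       775.00       673.4110     3,367.0551      20,202.3308
  6       775.00       654.7506     3,928.5038      27,499.5265
  7       775.00       636.6073     4,456.2513      35,650.0101
  8    10,775.00     8,605.6348    68,845.0782     619,605.7038
  Σ                 13,461.5182    87,723.1416     731,260.6594
P = 13,461.5182.
Convexity = Σ t(t+1)·PV / [P·(1+y)²] = 731,260.6594 / (13,461.5182 × 1.057812) = 51.35344.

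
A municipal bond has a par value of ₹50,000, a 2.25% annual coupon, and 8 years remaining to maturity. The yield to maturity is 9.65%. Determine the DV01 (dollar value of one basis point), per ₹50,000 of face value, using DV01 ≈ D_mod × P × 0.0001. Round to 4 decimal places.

₹19.6866

Periodic yield y = 0.0965.
  t   CF        PV=CF/(1+0.0965)^t    t·PV
  1     1,125.00     1,025.9918     1,025.9918
  2     1,125.00       935.6970     1,871.3941
  3     1,125.00       853.3489     2,560.0466
  4     1,125.00       778.2479     3,112.9917
  5     1,125.00       709.7564     3,548.7822
  6     1,125.00       647.2927     3,883.7562
  7     1,125.00       590.3262     4,132.2835
  8    51,125.00    24,466.0711   195,728.5685
  Σ                 30,006.7320   215,863.8146
P = 30,006.7320; D_Mac = 7.19385 yrs; D_mod = 6.56074 yrs.
DV01 ≈ 6.56074 × 30,006.7320 × 0.0001 = 19.686622.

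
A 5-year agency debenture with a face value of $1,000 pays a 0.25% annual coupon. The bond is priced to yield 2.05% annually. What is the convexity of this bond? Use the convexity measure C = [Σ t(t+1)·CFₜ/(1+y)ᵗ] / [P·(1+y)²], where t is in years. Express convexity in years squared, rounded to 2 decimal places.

28.61

With y = 0.0205:
  t   CF        PV=CF/(1+0.0205)^t    t·PV        t(t+1)·PV
  1         2.50         2.4498         2.4498           4.8996
  2         2.50         2.4006         4.8011          14.4034
  3         2.50         2.3523         7.0570          28.2281
  4         2.50         2.3051         9.2204          46.1018
  5     1,002.50       905.7729     4,528.8646      27,173.1878
  Σ                    915.2807     4,552.3929      27,266.8207
P = 915.2807.
Convexity = Σ t(t+1)·PV / [P·(1+y)²] = 27,266.8207 / (915.2807 × 1.041420) = 28.60581.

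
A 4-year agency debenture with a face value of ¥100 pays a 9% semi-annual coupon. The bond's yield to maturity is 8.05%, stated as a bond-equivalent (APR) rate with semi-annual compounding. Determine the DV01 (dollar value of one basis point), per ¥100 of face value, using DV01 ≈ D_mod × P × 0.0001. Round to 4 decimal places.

Periodic yield y = 0.04025.
  t   CF        PV=CF/(1+0.04025)^t    t·PV
  1         4.50         4.3259         4.3259
  2         4.50         4.1585         8.3170
  3         4.50         3.9976        11.9928
  4         4.50         3.8429        15.3717
  5         4.50         3.6942        18.4711
  6         4.50         3.5513        21.3077
  7         4.50         3.4139        23.8972
  8       104.50        76.2104       609.6836
  Σ                    103.1948       713.3670
P = 103.1948; D_Mac = 6.91282 half-year periods = 3.45641 yrs; D_mod = 3.32267 yrs.
DV01 ≈ 3.32267 × 103.1948 × 0.0001 = 0.034288.

¥0.0343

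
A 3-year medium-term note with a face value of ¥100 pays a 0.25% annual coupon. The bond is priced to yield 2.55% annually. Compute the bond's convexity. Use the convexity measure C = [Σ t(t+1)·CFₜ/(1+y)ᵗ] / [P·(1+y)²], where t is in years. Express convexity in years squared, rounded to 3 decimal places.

With y = 0.0255:
  t   CF        PV=CF/(1+0.0255)^t    t·PV        t(t+1)·PV
  1         0.25         0.2438         0.2438           0.4876
  2         0.25         0.2377         0.4754           1.4263
  3       100.25        92.9560       278.8680       1,115.4719
  Σ                     93.4375       279.5872       1,117.3858
P = 93.4375.
Convexity = Σ t(t+1)·PV / [P·(1+y)²] = 1,117.3858 / (93.4375 × 1.051650) = 11.37131.

11.371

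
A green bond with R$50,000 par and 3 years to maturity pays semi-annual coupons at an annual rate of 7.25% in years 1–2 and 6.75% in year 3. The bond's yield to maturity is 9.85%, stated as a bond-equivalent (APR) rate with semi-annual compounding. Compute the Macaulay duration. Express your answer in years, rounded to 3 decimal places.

Periodic yield y = 0.04925. Discount each cash flow and weight by its period:
  t   CF        PV=CF/(1+0.04925)^t    t·PV
  1     1,812.50     1,727.4244     1,727.4244
  2     1,812.50     1,646.3420     3,292.6840
  3     1,812.50     1,569.0655     4,707.1966
  4     1,812.50     1,495.4163     5,981.6651
  5     1,687.50     1,326.9327     6,634.6634
  6    51,687.50    38,735.7224   232,414.3343
  Σ                 46,500.9032   254,757.9678
Price P = Σ PV = 46,500.9032.
Macaulay duration = Σ(t·PV) / P = 254,757.9678 / 46,500.9032 = 5.47856 half-year periods.
In years: 5.47856 / 2 = 2.73928 years.

2.739 years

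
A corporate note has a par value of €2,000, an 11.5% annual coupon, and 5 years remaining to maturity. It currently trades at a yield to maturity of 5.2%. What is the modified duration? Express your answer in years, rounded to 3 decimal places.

3.975 years

Periodic yield y = 0.052. First find Macaulay duration:
  t   CF        PV=CF/(1+0.052)^t    t·PV
  1       230.00       218.6312       218.6312
  2       230.00       207.8243       415.6486
  3       230.00       197.5516       592.6549
  4       230.00       187.7867       751.1469
  5     2,230.00     1,730.7174     8,653.5871
  Σ                  2,542.5113    10,631.6687
P = 2,542.5113; Macaulay duration = 10,631.6687 / 2,542.5113 = 4.18156 years.
Modified duration = D_Mac / (1 + y) = 4.18156 / 1.052 = 3.97487 years.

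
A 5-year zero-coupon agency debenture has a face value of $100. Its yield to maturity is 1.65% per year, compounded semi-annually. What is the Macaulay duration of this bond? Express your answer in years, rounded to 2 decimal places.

5.00 years

A zero-coupon bond has a single cash flow at maturity, so its Macaulay duration equals its maturity: 5 years.
(Equivalently: 10 semi-annual periods ÷ 2 = 5 years.)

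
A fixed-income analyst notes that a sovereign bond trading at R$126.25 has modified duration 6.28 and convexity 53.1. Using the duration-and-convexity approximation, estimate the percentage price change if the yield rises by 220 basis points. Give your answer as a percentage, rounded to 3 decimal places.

-12.531%

Duration effect: -D_mod·Δy = -6.28 × (+0.022) = -0.138160
Convexity effect: ½·C·(Δy)² = 0.5 × 53.1 × (0.022)² = +0.0128502
ΔP/P ≈ -0.138160 + 0.0128502 = -0.1253098
= -12.53098%.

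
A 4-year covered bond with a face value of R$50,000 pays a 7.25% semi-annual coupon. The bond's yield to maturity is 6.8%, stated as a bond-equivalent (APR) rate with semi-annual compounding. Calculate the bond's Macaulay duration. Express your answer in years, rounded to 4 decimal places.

Periodic yield y = 0.034. Discount each cash flow and weight by its period:
  t   CF        PV=CF/(1+0.034)^t    t·PV
  1     1,812.50     1,752.9014     1,752.9014
  2     1,812.50     1,695.2624     3,390.5249
  3     1,812.50     1,639.5188     4,918.5564
  4     1,812.50     1,585.6081     6,342.4325
  5     1,812.50     1,533.4701     7,667.3507
  6     1,812.50     1,483.0465     8,898.2793
  7     1,812.50     1,434.2810    10,039.9670
  8    51,812.50    39,652.4693   317,219.7546
  Σ                 50,776.5577   360,229.7666
Price P = Σ PV = 50,776.5577.
Macaulay duration = Σ(t·PV) / P = 360,229.7666 / 50,776.5577 = 7.09441 half-year periods.
In years: 7.09441 / 2 = 3.54721 years.

3.5472 years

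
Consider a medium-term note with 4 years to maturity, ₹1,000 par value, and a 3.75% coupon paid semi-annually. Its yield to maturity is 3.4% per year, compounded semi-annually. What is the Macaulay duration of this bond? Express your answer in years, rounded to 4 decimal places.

3.7535 years

Periodic yield y = 0.017. Discount each cash flow and weight by its period:
  t   CF        PV=CF/(1+0.017)^t    t·PV
  1        18.75        18.4366        18.4366
  2        18.75        18.1284        36.2568
  3        18.75        17.8254        53.4761
  4        18.75        17.5274        70.1096
  5        18.75        17.2344        86.1721
  6        18.75        16.9463       101.6780
  7        18.75        16.6631       116.6414
  8     1,018.75       890.2254     7,121.8035
  Σ                  1,012.9870     7,604.5739
Price P = Σ PV = 1,012.9870.
Macaulay duration = Σ(t·PV) / P = 7,604.5739 / 1,012.9870 = 7.50708 half-year periods.
In years: 7.50708 / 2 = 3.75354 years.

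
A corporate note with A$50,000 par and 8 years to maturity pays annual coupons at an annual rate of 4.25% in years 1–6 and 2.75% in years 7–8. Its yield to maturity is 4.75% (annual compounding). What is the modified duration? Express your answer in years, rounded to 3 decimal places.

6.600 years

Periodic yield y = 0.0475. First find Macaulay duration:
  t   CF        PV=CF/(1+0.0475)^t    t·PV
  1     2,125.00     2,028.6396     2,028.6396
  2     2,125.00     1,936.6488     3,873.2976
  3     2,125.00     1,848.8294     5,546.4882
  4     2,125.00     1,764.9923     7,059.9691
  5     2,125.00     1,684.9568     8,424.7841
  6     2,125.00     1,608.5507     9,651.3040
  7     1,375.00       993.6295     6,955.4065
  8    51,375.00    35,442.1110   283,536.8882
  Σ                 47,308.3581   327,076.7774
P = 47,308.3581; Macaulay duration = 327,076.7774 / 47,308.3581 = 6.91372 years.
Modified duration = D_Mac / (1 + y) = 6.91372 / 1.0475 = 6.60021 years.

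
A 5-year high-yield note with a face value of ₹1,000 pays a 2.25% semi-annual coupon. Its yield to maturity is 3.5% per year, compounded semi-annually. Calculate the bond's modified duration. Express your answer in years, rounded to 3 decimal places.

Periodic yield y = 0.0175. First find Macaulay duration:
  t   CF        PV=CF/(1+0.0175)^t    t·PV
  1        11.25        11.0565        11.0565
  2        11.25        10.8663        21.7327
  3        11.25        10.6795        32.0384
  4        11.25        10.4958        41.9831
  5        11.25        10.3153        51.5763
  6        11.25        10.1379        60.8271
  7        11.25         9.9635        69.7444
  8        11.25         9.7921        78.3370
  9        11.25         9.6237        86.6134
  10    1,011.25       850.1868     8,501.8680
  Σ                    943.1174     8,955.7771
P = 943.1174; Macaulay duration = 8,955.7771 / 943.1174 = 9.49593 half-year periods = 4.74797 years.
Modified duration = D_Mac / (1 + y) = 4.74797 / 1.0175 = 4.66631 years.

4.666 years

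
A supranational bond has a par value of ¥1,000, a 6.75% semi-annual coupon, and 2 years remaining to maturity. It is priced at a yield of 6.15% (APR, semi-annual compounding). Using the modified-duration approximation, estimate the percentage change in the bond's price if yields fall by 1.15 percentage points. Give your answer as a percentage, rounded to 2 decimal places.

+2.13%

Periodic yield y = 0.03075. Modified duration first:
  t   CF        PV=CF/(1+0.03075)^t    t·PV
  1        33.75        32.7431        32.7431
  2        33.75        31.7663        63.5327
  3        33.75        30.8187        92.4560
  4     1,033.75       915.8032     3,663.2127
  Σ                  1,011.1313     3,851.9445
P = 1,011.1313; D_Mac = 3.80954 half-year periods = 1.90477 yrs; D_mod = 1.90477/(1+0.03075) = 1.84795 yrs.
ΔP/P ≈ -D_mod · Δy = -1.84795 × (-0.0115) = +0.021251 = +2.1251%.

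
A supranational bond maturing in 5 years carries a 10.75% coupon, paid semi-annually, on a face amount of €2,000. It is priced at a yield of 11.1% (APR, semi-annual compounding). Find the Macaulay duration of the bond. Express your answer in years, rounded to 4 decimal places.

Periodic yield y = 0.0555. Discount each cash flow and weight by its period:
  t   CF        PV=CF/(1+0.0555)^t    t·PV
  1       107.50       101.8475       101.8475
  2       107.50        96.4922       192.9843
  3       107.50        91.4184       274.2553
  4       107.50        86.6115       346.4460
  5       107.50        82.0573       410.2866
  6       107.50        77.7426       466.4556
  7       107.50        73.6548       515.5833
  8       107.50        69.7819       558.2549
  9       107.50        66.1126       595.0135
  10    2,107.50     1,227.9628    12,279.6279
  Σ                  1,973.6815    15,740.7548
Price P = Σ PV = 1,973.6815.
Macaulay duration = Σ(t·PV) / P = 15,740.7548 / 1,973.6815 = 7.97533 half-year periods.
In years: 7.97533 / 2 = 3.98766 years.

3.9877 years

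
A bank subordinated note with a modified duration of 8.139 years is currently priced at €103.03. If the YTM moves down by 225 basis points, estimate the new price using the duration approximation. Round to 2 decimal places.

Duration approximation: ΔP/P ≈ -D_mod · Δy = -8.139 × (-0.0225) = +0.1831275.
New price ≈ 103.03 × (1 + 0.1831275) = 121.897626325.

€121.90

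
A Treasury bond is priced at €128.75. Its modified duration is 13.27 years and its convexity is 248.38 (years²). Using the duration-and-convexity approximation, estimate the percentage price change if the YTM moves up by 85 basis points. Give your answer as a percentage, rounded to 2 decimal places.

-10.38%

Duration effect: -D_mod·Δy = -13.27 × (+0.0085) = -0.112795
Convexity effect: ½·C·(Δy)² = 0.5 × 248.38 × (0.0085)² = +0.0089727275
ΔP/P ≈ -0.112795 + 0.0089727275 = -0.1038222725
= -10.38222725%.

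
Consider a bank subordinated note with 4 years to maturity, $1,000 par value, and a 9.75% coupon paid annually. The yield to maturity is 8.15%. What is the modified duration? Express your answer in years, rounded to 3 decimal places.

Periodic yield y = 0.0815. First find Macaulay duration:
  t   CF        PV=CF/(1+0.0815)^t    t·PV
  1        97.50        90.1526        90.1526
  2        97.50        83.3588       166.7176
  3        97.50        77.0770       231.2311
  4     1,097.50       802.2291     3,208.9166
  Σ                  1,052.8176     3,697.0179
P = 1,052.8176; Macaulay duration = 3,697.0179 / 1,052.8176 = 3.51155 years.
Modified duration = D_Mac / (1 + y) = 3.51155 / 1.0815 = 3.24692 years.

3.247 years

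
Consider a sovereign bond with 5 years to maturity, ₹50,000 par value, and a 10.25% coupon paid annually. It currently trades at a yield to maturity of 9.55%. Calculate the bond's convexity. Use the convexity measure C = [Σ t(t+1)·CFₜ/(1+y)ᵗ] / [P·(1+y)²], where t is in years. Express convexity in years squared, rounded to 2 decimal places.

With y = 0.0955:
  t   CF        PV=CF/(1+0.0955)^t    t·PV        t(t+1)·PV
  1     5,125.00     4,678.2291     4,678.2291       9,356.4582
  2     5,125.00     4,270.4054     8,540.8108      25,622.4324
  3     5,125.00     3,898.1336    11,694.4009      46,777.6037
  4     5,125.00     3,558.3146    14,233.2584      71,166.2919
  5    55,125.00    34,937.0871   174,685.4357   1,048,112.6139
  Σ                 51,342.1699   213,832.1349   1,201,035.4002
P = 51,342.1699.
Convexity = Σ t(t+1)·PV / [P·(1+y)²] = 1,201,035.4002 / (51,342.1699 × 1.200120) = 19.49202.

19.49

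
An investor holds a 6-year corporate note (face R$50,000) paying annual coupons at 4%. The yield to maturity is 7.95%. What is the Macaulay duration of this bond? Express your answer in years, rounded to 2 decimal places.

Periodic yield y = 0.0795. Discount each cash flow and weight by its year:
  t   CF        PV=CF/(1+0.0795)^t    t·PV
  1     2,000.00     1,852.7096     1,852.7096
  2     2,000.00     1,716.2664     3,432.5328
  3     2,000.00     1,589.8716     4,769.6148
  4     2,000.00     1,472.7852     5,891.1408
  5     2,000.00     1,364.3216     6,821.6081
  6    52,000.00    32,859.9928   197,159.9567
  Σ                 40,855.9472   219,927.5628
Price P = Σ PV = 40,855.9472.
Macaulay duration = Σ(t·PV) / P = 219,927.5628 / 40,855.9472 = 5.38300 years.

5.38 years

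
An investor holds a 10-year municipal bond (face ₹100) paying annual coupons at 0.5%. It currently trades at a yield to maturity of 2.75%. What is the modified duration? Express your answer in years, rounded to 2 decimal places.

9.49 years

Periodic yield y = 0.0275. First find Macaulay duration:
  t   CF        PV=CF/(1+0.0275)^t    t·PV
  1         0.50         0.4866         0.4866
  2         0.50         0.4736         0.9472
  3         0.50         0.4609         1.3828
  4         0.50         0.4486         1.7943
  5         0.50         0.4366         2.1829
  6         0.50         0.4249         2.5494
  7         0.50         0.4135         2.8946
  8         0.50         0.4025         3.2196
  9         0.50         0.3917         3.5251
  10      100.50        76.6210       766.2099
  Σ                     80.5598       785.1924
P = 80.5598; Macaulay duration = 785.1924 / 80.5598 = 9.74670 years.
Modified duration = D_Mac / (1 + y) = 9.74670 / 1.0275 = 9.48584 years.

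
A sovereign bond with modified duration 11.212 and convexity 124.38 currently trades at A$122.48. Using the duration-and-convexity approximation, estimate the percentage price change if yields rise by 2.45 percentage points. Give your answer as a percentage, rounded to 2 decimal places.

-23.74%

Duration effect: -D_mod·Δy = -11.212 × (+0.0245) = -0.274694
Convexity effect: ½·C·(Δy)² = 0.5 × 124.38 × (0.0245)² = +0.0373295475
ΔP/P ≈ -0.274694 + 0.0373295475 = -0.2373644525
= -23.73644525%.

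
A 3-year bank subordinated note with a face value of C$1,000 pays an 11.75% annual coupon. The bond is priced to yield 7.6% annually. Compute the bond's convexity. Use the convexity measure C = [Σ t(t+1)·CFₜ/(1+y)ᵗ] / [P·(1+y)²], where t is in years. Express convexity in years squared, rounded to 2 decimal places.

With y = 0.076:
  t   CF        PV=CF/(1+0.076)^t    t·PV        t(t+1)·PV
  1       117.50       109.2007       109.2007         218.4015
  2       117.50       101.4877       202.9754         608.9261
  3     1,117.50       897.0377     2,691.1132      10,764.4530
  Σ                  1,107.7262     3,003.2893      11,591.7805
P = 1,107.7262.
Convexity = Σ t(t+1)·PV / [P·(1+y)²] = 11,591.7805 / (1,107.7262 × 1.157776) = 9.03843.

9.04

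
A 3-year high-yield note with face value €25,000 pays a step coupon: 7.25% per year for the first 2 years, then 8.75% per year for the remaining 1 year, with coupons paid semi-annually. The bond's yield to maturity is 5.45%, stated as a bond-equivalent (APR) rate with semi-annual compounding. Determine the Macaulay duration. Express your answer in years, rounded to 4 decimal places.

2.7564 years

Periodic yield y = 0.02725. Discount each cash flow and weight by its period:
  t   CF        PV=CF/(1+0.02725)^t    t·PV
  1       906.25       882.2098       882.2098
  2       906.25       858.8073     1,717.6146
  3       906.25       836.0256     2,508.0768
  4       906.25       813.8482     3,255.3929
  5     1,093.75       956.1748     4,780.8742
  6    26,093.75    22,206.4736   133,238.8415
  Σ                 26,553.5393   146,383.0098
Price P = Σ PV = 26,553.5393.
Macaulay duration = Σ(t·PV) / P = 146,383.0098 / 26,553.5393 = 5.51275 half-year periods.
In years: 5.51275 / 2 = 2.75637 years.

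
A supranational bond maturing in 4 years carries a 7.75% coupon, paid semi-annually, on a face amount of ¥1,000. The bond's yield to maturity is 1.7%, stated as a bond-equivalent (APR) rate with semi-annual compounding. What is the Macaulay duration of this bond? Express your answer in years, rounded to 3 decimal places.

Periodic yield y = 0.0085. Discount each cash flow and weight by its period:
  t   CF        PV=CF/(1+0.0085)^t    t·PV
  1        38.75        38.4234        38.4234
  2        38.75        38.0996        76.1991
  3        38.75        37.7784       113.3353
  4        38.75        37.4600       149.8401
  5        38.75        37.1443       185.7215
  6        38.75        36.8312       220.9874
  7        38.75        36.5208       255.6457
  8     1,038.75       970.7420     7,765.9359
  Σ                  1,232.9998     8,806.0885
Price P = Σ PV = 1,232.9998.
Macaulay duration = Σ(t·PV) / P = 8,806.0885 / 1,232.9998 = 7.14200 half-year periods.
In years: 7.14200 / 2 = 3.57100 years.

3.571 years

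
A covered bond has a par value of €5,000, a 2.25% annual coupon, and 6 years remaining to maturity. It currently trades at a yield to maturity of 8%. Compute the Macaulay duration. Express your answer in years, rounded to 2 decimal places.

5.61 years

Periodic yield y = 0.08. Discount each cash flow and weight by its year:
  t   CF        PV=CF/(1+0.08)^t    t·PV
  1       112.50       104.1667       104.1667
  2       112.50        96.4506       192.9012
  3       112.50        89.3061       267.9184
  4       112.50        82.6909       330.7634
  5       112.50        76.5656       382.8280
  6     5,112.50     3,221.7422    19,330.4533
  Σ                  3,670.9221    20,609.0311
Price P = Σ PV = 3,670.9221.
Macaulay duration = Σ(t·PV) / P = 20,609.0311 / 3,670.9221 = 5.61413 years.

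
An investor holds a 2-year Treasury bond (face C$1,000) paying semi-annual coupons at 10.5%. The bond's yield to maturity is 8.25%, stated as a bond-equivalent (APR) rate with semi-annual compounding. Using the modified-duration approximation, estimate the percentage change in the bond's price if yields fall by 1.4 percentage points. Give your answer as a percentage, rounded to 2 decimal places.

+2.50%

Periodic yield y = 0.04125. Modified duration first:
  t   CF        PV=CF/(1+0.04125)^t    t·PV
  1        52.50        50.4202        50.4202
  2        52.50        48.4227        96.8455
  3        52.50        46.5044       139.5133
  4     1,052.50       895.3690     3,581.4759
  Σ                  1,040.7163     3,868.2548
P = 1,040.7163; D_Mac = 3.71692 half-year periods = 1.85846 yrs; D_mod = 1.85846/(1+0.04125) = 1.78483 yrs.
ΔP/P ≈ -D_mod · Δy = -1.78483 × (-0.014) = +0.024988 = +2.4988%.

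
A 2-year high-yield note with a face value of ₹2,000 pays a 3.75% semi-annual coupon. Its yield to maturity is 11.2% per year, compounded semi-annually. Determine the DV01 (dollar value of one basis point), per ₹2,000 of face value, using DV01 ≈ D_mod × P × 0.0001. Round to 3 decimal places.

Periodic yield y = 0.056.
  t   CF        PV=CF/(1+0.056)^t    t·PV
  1        37.50        35.5114        35.5114
  2        37.50        33.6282        67.2564
  3        37.50        31.8449        95.5346
  4     2,037.50     1,638.4830     6,553.9321
  Σ                  1,739.4674     6,752.2344
P = 1,739.4674; D_Mac = 3.88178 half-year periods = 1.94089 yrs; D_mod = 1.83797 yrs.
DV01 ≈ 1.83797 × 1,739.4674 × 0.0001 = 0.319708.

₹0.320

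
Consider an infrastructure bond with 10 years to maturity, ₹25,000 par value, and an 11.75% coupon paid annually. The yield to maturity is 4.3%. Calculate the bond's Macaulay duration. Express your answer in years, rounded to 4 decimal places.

7.1477 years

Periodic yield y = 0.043. Discount each cash flow and weight by its year:
  t   CF        PV=CF/(1+0.043)^t    t·PV
  1     2,937.50     2,816.3950     2,816.3950
  2     2,937.50     2,700.2829     5,400.5657
  3     2,937.50     2,588.9577     7,766.8730
  4     2,937.50     2,482.2221     9,928.8885
  5     2,937.50     2,379.8870    11,899.4349
  6     2,937.50     2,281.7708    13,690.6250
  7     2,937.50     2,187.6997    15,313.8982
  8     2,937.50     2,097.5069    16,780.0556
  9     2,937.50     2,011.0325    18,099.2929
  10   27,937.50    18,337.6828   183,376.8280
  Σ                 39,883.4375   285,072.8569
Price P = Σ PV = 39,883.4375.
Macaulay duration = Σ(t·PV) / P = 285,072.8569 / 39,883.4375 = 7.14765 years.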